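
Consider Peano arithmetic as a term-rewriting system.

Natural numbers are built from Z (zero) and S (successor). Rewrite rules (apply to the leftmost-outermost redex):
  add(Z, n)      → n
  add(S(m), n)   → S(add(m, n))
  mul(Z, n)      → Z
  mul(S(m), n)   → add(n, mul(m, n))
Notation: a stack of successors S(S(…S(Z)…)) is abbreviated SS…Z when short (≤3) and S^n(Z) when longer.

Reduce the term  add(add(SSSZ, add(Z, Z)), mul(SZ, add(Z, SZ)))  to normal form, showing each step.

Answer: normal form = S^4(Z)  (in 14 steps)

Reduction:
  start: add(add(SSSZ, add(Z, Z)), mul(SZ, add(Z, SZ)))
  →1  add(S(add(SSZ, add(Z, Z))), mul(SZ, add(Z, SZ)))
  →2  S(add(add(SSZ, add(Z, Z)), mul(SZ, add(Z, SZ))))
  →3  S(add(S(add(SZ, add(Z, Z))), mul(SZ, add(Z, SZ))))
  →4  S(S(add(add(SZ, add(Z, Z)), mul(SZ, add(Z, SZ)))))
  →5  S(S(add(S(add(Z, add(Z, Z))), mul(SZ, add(Z, SZ)))))
  →6  S(S(S(add(add(Z, add(Z, Z)), mul(SZ, add(Z, SZ))))))
  →7  S(S(S(add(add(Z, Z), mul(SZ, add(Z, SZ))))))
  →8  S(S(S(add(Z, mul(SZ, add(Z, SZ))))))
  →9  S(S(S(mul(SZ, add(Z, SZ)))))
  →10  S(S(S(add(add(Z, SZ), mul(Z, add(Z, SZ))))))
  →11  S(S(S(add(SZ, mul(Z, add(Z, SZ))))))
  →12  S(S(S(S(add(Z, mul(Z, add(Z, SZ)))))))
  →13  S(S(S(S(mul(Z, add(Z, SZ))))))
  →14  S^4(Z)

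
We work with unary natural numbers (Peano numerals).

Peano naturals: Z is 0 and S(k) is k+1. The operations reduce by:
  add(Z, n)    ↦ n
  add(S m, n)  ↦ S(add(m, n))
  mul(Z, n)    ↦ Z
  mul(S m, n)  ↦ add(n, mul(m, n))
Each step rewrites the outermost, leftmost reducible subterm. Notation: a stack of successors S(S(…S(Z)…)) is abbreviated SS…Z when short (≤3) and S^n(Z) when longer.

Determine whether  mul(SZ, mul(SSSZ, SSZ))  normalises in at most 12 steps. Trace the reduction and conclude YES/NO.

  start: mul(SZ, mul(SSSZ, SSZ))
  →1  add(mul(SSSZ, SSZ), mul(Z, mul(SSSZ, SSZ)))
  →2  add(add(SSZ, mul(SSZ, SSZ)), mul(Z, mul(SSSZ, SSZ)))
  →3  add(S(add(SZ, mul(SSZ, SSZ))), mul(Z, mul(SSSZ, SSZ)))
  →4  S(add(add(SZ, mul(SSZ, SSZ)), mul(Z, mul(SSSZ, SSZ))))
  →5  S(add(S(add(Z, mul(SSZ, SSZ))), mul(Z, mul(SSSZ, SSZ))))
  →6  S(S(add(add(Z, mul(SSZ, SSZ)), mul(Z, mul(SSSZ, SSZ)))))
  →7  S(S(add(mul(SSZ, SSZ), mul(Z, mul(SSSZ, SSZ)))))
  →8  S(S(add(add(SSZ, mul(SZ, SSZ)), mul(Z, mul(SSSZ, SSZ)))))
  →9  S(S(add(S(add(SZ, mul(SZ, SSZ))), mul(Z, mul(SSSZ, SSZ)))))
  →10  S(S(S(add(add(SZ, mul(SZ, SSZ)), mul(Z, mul(SSSZ, SSZ))))))
  →11  S(S(S(add(S(add(Z, mul(SZ, SSZ))), mul(Z, mul(SSSZ, SSZ))))))
  →12  S(S(S(S(add(add(Z, mul(SZ, SSZ)), mul(Z, mul(SSSZ, SSZ)))))))

Answer: NO — after 12 steps the term is S(S(S(S(add(add(Z, mul(SZ, SSZ)), mul(Z, mul(SSSZ, SSZ))))))), not yet normal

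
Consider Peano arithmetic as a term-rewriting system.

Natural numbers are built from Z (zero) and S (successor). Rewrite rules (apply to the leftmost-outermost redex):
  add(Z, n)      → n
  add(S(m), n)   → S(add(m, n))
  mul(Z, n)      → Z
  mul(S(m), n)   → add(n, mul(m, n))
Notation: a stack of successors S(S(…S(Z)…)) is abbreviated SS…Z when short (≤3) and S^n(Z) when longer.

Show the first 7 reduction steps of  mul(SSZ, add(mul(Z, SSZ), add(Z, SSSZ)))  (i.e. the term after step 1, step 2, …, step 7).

Answer: after 7 steps: S(S(S(add(Z, mul(SZ, add(mul(Z, SSZ), add(Z, SSSZ)))))))

Derivation:
  start: mul(SSZ, add(mul(Z, SSZ), add(Z, SSSZ)))
  [1] add(add(mul(Z, SSZ), add(Z, SSSZ)), mul(SZ, add(mul(Z, SSZ), add(Z, SSSZ))))
  [2] add(add(Z, add(Z, SSSZ)), mul(SZ, add(mul(Z, SSZ), add(Z, SSSZ))))
  [3] add(add(Z, SSSZ), mul(SZ, add(mul(Z, SSZ), add(Z, SSSZ))))
  [4] add(SSSZ, mul(SZ, add(mul(Z, SSZ), add(Z, SSSZ))))
  [5] S(add(SSZ, mul(SZ, add(mul(Z, SSZ), add(Z, SSSZ)))))
  [6] S(S(add(SZ, mul(SZ, add(mul(Z, SSZ), add(Z, SSSZ))))))
  [7] S(S(S(add(Z, mul(SZ, add(mul(Z, SSZ), add(Z, SSSZ)))))))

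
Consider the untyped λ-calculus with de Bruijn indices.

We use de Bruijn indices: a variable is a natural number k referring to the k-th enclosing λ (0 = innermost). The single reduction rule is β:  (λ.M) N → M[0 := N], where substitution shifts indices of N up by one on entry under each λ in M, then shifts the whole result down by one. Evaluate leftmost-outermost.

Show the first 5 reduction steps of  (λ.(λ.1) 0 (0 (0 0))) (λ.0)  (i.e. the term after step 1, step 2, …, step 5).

Answer: after 5 steps: λ.0

Derivation:
  start: (λ.(λ.1) 0 (0 (0 0))) (λ.0)
  step 1: (λ.λ.0) (λ.0) ((λ.0) ((λ.0) (λ.0)))
  step 2: (λ.0) ((λ.0) ((λ.0) (λ.0)))
  step 3: (λ.0) ((λ.0) (λ.0))
  step 4: (λ.0) (λ.0)
  step 5: λ.0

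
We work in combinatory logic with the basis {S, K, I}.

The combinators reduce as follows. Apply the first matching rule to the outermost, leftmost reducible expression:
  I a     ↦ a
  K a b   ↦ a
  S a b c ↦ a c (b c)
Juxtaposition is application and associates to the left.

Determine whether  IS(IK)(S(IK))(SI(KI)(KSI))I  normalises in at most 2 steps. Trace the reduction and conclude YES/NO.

  start: IS(IK)(S(IK))(SI(KI)(KSI))I
  step 1: S(IK)(S(IK))(SI(KI)(KSI))I
  step 2: IK(SI(KI)(KSI))(S(IK)(SI(KI)(KSI)))I

Answer: NO — after 2 steps the term is IK(SI(KI)(KSI))(S(IK)(SI(KI)(KSI)))I, not yet normal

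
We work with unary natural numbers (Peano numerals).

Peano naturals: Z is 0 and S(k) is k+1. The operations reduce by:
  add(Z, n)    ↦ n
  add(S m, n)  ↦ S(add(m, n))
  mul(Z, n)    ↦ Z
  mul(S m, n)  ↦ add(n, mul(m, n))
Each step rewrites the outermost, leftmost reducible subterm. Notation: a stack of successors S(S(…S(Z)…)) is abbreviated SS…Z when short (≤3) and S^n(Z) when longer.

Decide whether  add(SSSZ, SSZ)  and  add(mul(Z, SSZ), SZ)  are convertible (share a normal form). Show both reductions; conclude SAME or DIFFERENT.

Term A:
  start: add(SSSZ, SSZ)
  [1] S(add(SSZ, SSZ))
  [2] S(S(add(SZ, SSZ)))
  [3] S(S(S(add(Z, SSZ))))
  [4] S^5(Z)

Term B:
  start: add(mul(Z, SSZ), SZ)
  [1] add(Z, SZ)
  [2] SZ

Answer: DIFFERENT — A ⇓ S^5(Z), B ⇓ SZ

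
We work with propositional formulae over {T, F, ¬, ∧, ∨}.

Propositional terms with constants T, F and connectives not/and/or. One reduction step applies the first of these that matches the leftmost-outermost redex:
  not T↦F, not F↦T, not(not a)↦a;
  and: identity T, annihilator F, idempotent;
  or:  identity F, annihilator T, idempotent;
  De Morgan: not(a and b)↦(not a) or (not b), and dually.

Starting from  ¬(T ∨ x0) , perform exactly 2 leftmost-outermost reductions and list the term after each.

Answer: after 2 steps: F ∧ ¬x0

Reduction:
  start: ¬(T ∨ x0)
  →1  ¬T ∧ ¬x0
  →2  F ∧ ¬x0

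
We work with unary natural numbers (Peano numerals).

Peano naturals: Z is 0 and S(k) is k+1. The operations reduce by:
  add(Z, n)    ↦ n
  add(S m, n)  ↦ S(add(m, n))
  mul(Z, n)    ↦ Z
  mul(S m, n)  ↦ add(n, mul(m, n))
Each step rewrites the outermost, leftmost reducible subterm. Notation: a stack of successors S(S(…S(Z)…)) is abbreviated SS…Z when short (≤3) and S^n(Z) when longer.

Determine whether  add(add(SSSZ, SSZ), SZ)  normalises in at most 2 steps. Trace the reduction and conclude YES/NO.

  start: add(add(SSSZ, SSZ), SZ)
  [1] add(S(add(SSZ, SSZ)), SZ)
  [2] S(add(add(SSZ, SSZ), SZ))

Answer: NO — after 2 steps the term is S(add(add(SSZ, SSZ), SZ)), not yet normal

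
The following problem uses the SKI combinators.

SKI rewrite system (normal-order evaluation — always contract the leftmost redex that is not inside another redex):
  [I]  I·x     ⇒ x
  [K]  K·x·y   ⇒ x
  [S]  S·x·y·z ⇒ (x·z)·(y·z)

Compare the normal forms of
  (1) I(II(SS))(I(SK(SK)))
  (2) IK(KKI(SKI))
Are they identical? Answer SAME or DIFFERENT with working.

Answer: DIFFERENT — A ⇓ SS(SK(SK)), B ⇓ K(K(SKI))

Derivation:
Term A:
  start: I(II(SS))(I(SK(SK)))
  →1  II(SS)(I(SK(SK)))
  →2  I(SS)(I(SK(SK)))
  →3  SS(I(SK(SK)))
  →4  SS(SK(SK))

Term B:
  start: IK(KKI(SKI))
  →1  K(KKI(SKI))
  →2  K(K(SKI))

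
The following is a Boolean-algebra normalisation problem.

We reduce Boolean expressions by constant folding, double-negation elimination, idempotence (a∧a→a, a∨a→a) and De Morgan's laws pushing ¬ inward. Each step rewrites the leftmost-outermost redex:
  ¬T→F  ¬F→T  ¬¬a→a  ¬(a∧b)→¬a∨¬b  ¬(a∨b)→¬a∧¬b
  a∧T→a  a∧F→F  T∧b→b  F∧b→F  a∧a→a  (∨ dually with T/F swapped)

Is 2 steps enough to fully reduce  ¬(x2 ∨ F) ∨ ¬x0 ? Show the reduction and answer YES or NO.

  start: ¬(x2 ∨ F) ∨ ¬x0
  [1] (¬x2 ∧ ¬F) ∨ ¬x0
  [2] (¬x2 ∧ T) ∨ ¬x0

Answer: NO — after 2 steps the term is (¬x2 ∧ T) ∨ ¬x0, not yet normal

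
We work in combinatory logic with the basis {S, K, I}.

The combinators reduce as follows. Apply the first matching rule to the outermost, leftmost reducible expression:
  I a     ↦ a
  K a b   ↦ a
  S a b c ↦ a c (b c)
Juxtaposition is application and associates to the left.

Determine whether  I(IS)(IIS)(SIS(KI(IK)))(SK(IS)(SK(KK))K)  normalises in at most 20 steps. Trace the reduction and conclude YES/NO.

  start: I(IS)(IIS)(SIS(KI(IK)))(SK(IS)(SK(KK))K)
  [1] IS(IIS)(SIS(KI(IK)))(SK(IS)(SK(KK))K)
  [2] S(IIS)(SIS(KI(IK)))(SK(IS)(SK(KK))K)
  [3] IIS(SK(IS)(SK(KK))K)(SIS(KI(IK))(SK(IS)(SK(KK))K))
  [4] IS(SK(IS)(SK(KK))K)(SIS(KI(IK))(SK(IS)(SK(KK))K))
  [5] S(SK(IS)(SK(KK))K)(SIS(KI(IK))(SK(IS)(SK(KK))K))
  [6] S(K(SK(KK))(IS(SK(KK)))K)(SIS(KI(IK))(SK(IS)(SK(KK))K))
  [7] S(SK(KK)K)(SIS(KI(IK))(SK(IS)(SK(KK))K))
  [8] S(KK(KKK))(SIS(KI(IK))(SK(IS)(SK(KK))K))
  [9] SK(SIS(KI(IK))(SK(IS)(SK(KK))K))
  [10] SK(I(KI(IK))(S(KI(IK)))(SK(IS)(SK(KK))K))
  [11] SK(KI(IK)(S(KI(IK)))(SK(IS)(SK(KK))K))
  [12] SK(I(S(KI(IK)))(SK(IS)(SK(KK))K))
  [13] SK(S(KI(IK))(SK(IS)(SK(KK))K))
  [14] SK(SI(SK(IS)(SK(KK))K))
  [15] SK(SI(K(SK(KK))(IS(SK(KK)))K))
  [16] SK(SI(SK(KK)K))
  [17] SK(SI(KK(KKK)))
  [18] SK(SIK)

Answer: YES — reaches normal form SK(SIK) in 18 ≤ 20 steps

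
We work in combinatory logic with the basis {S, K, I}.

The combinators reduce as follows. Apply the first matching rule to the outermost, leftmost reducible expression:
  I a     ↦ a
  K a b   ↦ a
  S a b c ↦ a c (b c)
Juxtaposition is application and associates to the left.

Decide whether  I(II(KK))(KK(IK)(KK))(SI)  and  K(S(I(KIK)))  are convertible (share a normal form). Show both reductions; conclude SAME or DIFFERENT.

Term A:
  start: I(II(KK))(KK(IK)(KK))(SI)
  step 1: II(KK)(KK(IK)(KK))(SI)
  step 2: I(KK)(KK(IK)(KK))(SI)
  step 3: KK(KK(IK)(KK))(SI)
  step 4: K(SI)

Term B:
  start: K(S(I(KIK)))
  step 1: K(S(KIK))
  step 2: K(SI)

Answer: SAME — A ⇓ K(SI), B ⇓ K(SI)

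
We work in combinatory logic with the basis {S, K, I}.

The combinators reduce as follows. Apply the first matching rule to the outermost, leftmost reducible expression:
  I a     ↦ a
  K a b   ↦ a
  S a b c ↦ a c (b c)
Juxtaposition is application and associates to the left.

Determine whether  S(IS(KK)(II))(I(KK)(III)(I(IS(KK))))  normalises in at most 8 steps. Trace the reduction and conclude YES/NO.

Answer: YES — reaches normal form S(S(KK)I)(K(S(KK))) in 6 ≤ 8 steps

Reduction:
  start: S(IS(KK)(II))(I(KK)(III)(I(IS(KK))))
  →1  S(S(KK)(II))(I(KK)(III)(I(IS(KK))))
  →2  S(S(KK)I)(I(KK)(III)(I(IS(KK))))
  →3  S(S(KK)I)(KK(III)(I(IS(KK))))
  →4  S(S(KK)I)(K(I(IS(KK))))
  →5  S(S(KK)I)(K(IS(KK)))
  →6  S(S(KK)I)(K(S(KK)))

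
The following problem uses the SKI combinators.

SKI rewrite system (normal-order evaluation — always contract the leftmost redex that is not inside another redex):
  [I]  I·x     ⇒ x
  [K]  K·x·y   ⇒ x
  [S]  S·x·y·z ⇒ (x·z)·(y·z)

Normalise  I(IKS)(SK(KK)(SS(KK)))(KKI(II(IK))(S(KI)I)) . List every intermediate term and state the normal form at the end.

  start: I(IKS)(SK(KK)(SS(KK)))(KKI(II(IK))(S(KI)I))
  →1  IKS(SK(KK)(SS(KK)))(KKI(II(IK))(S(KI)I))
  →2  KS(SK(KK)(SS(KK)))(KKI(II(IK))(S(KI)I))
  →3  S(KKI(II(IK))(S(KI)I))
  →4  S(K(II(IK))(S(KI)I))
  →5  S(II(IK))
  →6  S(I(IK))
  →7  S(IK)
  →8  SK

Answer: normal form = SK  (in 8 steps)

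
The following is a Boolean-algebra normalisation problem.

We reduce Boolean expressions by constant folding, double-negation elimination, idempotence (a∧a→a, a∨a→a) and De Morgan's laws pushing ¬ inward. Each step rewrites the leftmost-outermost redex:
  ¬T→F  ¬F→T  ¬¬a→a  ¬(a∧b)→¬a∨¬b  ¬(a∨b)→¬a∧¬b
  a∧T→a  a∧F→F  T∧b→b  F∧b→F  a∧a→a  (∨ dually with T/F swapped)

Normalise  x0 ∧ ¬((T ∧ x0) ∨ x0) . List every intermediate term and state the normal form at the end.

  start: x0 ∧ ¬((T ∧ x0) ∨ x0)
  step 1: x0 ∧ (¬(T ∧ x0) ∧ ¬x0)
  step 2: x0 ∧ ((¬T ∨ ¬x0) ∧ ¬x0)
  step 3: x0 ∧ ((F ∨ ¬x0) ∧ ¬x0)
  step 4: x0 ∧ (¬x0 ∧ ¬x0)
  step 5: x0 ∧ ¬x0

Answer: normal form = x0 ∧ ¬x0  (in 5 steps)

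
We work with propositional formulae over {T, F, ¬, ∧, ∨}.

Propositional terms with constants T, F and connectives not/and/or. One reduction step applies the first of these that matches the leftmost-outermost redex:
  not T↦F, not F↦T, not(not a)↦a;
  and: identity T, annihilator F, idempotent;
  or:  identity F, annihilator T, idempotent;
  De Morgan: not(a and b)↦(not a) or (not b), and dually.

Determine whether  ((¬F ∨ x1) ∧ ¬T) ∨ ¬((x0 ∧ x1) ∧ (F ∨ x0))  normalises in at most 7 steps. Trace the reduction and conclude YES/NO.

  start: ((¬F ∨ x1) ∧ ¬T) ∨ ¬((x0 ∧ x1) ∧ (F ∨ x0))
  [1] ((T ∨ x1) ∧ ¬T) ∨ ¬((x0 ∧ x1) ∧ (F ∨ x0))
  [2] (T ∧ ¬T) ∨ ¬((x0 ∧ x1) ∧ (F ∨ x0))
  [3] ¬T ∨ ¬((x0 ∧ x1) ∧ (F ∨ x0))
  [4] F ∨ ¬((x0 ∧ x1) ∧ (F ∨ x0))
  [5] ¬((x0 ∧ x1) ∧ (F ∨ x0))
  [6] ¬(x0 ∧ x1) ∨ ¬(F ∨ x0)
  [7] (¬x0 ∨ ¬x1) ∨ ¬(F ∨ x0)

Answer: NO — after 7 steps the term is (¬x0 ∨ ¬x1) ∨ ¬(F ∨ x0), not yet normal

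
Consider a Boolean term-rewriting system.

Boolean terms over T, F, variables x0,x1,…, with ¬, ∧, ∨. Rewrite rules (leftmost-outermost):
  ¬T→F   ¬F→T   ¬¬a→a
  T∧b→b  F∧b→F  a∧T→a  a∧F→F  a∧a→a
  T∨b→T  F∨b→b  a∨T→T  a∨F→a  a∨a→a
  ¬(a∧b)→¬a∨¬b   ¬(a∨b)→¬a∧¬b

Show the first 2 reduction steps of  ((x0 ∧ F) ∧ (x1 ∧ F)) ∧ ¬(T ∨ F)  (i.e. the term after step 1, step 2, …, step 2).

  start: ((x0 ∧ F) ∧ (x1 ∧ F)) ∧ ¬(T ∨ F)
  step 1: (F ∧ (x1 ∧ F)) ∧ ¬(T ∨ F)
  step 2: F ∧ ¬(T ∨ F)

Answer: after 2 steps: F ∧ ¬(T ∨ F)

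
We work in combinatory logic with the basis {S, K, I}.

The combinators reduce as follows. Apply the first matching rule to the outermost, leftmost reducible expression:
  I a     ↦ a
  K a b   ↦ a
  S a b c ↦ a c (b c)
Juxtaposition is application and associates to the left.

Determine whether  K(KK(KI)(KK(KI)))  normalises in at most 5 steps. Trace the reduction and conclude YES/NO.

  start: K(KK(KI)(KK(KI)))
  [1] K(K(KK(KI)))
  [2] K(KK)

Answer: YES — reaches normal form K(KK) in 2 ≤ 5 steps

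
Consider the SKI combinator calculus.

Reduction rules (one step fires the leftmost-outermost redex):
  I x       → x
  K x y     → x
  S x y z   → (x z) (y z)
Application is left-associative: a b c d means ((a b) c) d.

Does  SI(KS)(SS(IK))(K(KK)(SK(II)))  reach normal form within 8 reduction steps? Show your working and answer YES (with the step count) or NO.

  start: SI(KS)(SS(IK))(K(KK)(SK(II)))
  step 1: I(SS(IK))(KS(SS(IK)))(K(KK)(SK(II)))
  step 2: SS(IK)(KS(SS(IK)))(K(KK)(SK(II)))
  step 3: S(KS(SS(IK)))(IK(KS(SS(IK))))(K(KK)(SK(II)))
  step 4: KS(SS(IK))(K(KK)(SK(II)))(IK(KS(SS(IK)))(K(KK)(SK(II))))
  step 5: S(K(KK)(SK(II)))(IK(KS(SS(IK)))(K(KK)(SK(II))))
  step 6: S(KK)(IK(KS(SS(IK)))(K(KK)(SK(II))))
  step 7: S(KK)(K(KS(SS(IK)))(K(KK)(SK(II))))
  step 8: S(KK)(KS(SS(IK)))

Answer: NO — after 8 steps the term is S(KK)(KS(SS(IK))), not yet normal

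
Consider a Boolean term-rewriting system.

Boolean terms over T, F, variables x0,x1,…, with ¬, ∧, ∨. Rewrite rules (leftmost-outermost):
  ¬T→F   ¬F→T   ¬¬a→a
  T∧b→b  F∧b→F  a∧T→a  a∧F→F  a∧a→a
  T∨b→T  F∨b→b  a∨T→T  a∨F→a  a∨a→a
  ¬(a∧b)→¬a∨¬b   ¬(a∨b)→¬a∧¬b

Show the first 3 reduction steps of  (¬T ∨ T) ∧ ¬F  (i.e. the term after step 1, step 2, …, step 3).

  start: (¬T ∨ T) ∧ ¬F
  [1] T ∧ ¬F
  [2] ¬F
  [3] T

Answer: after 3 steps: T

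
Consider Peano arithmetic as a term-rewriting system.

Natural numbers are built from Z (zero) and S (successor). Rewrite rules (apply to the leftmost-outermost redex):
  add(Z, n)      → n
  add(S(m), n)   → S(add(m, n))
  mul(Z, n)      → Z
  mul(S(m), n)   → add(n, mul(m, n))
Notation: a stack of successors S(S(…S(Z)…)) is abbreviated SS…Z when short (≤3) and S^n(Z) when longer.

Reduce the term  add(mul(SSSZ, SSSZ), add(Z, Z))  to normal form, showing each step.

  start: add(mul(SSSZ, SSSZ), add(Z, Z))
  step 1: add(add(SSSZ, mul(SSZ, SSSZ)), add(Z, Z))
  step 2: add(S(add(SSZ, mul(SSZ, SSSZ))), add(Z, Z))
  step 3: S(add(add(SSZ, mul(SSZ, SSSZ)), add(Z, Z)))
  step 4: S(add(S(add(SZ, mul(SSZ, SSSZ))), add(Z, Z)))
  step 5: S(S(add(add(SZ, mul(SSZ, SSSZ)), add(Z, Z))))
  step 6: S(S(add(S(add(Z, mul(SSZ, SSSZ))), add(Z, Z))))
  step 7: S(S(S(add(add(Z, mul(SSZ, SSSZ)), add(Z, Z)))))
  step 8: S(S(S(add(mul(SSZ, SSSZ), add(Z, Z)))))
  step 9: S(S(S(add(add(SSSZ, mul(SZ, SSSZ)), add(Z, Z)))))
  step 10: S(S(S(add(S(add(SSZ, mul(SZ, SSSZ))), add(Z, Z)))))
  step 11: S(S(S(S(add(add(SSZ, mul(SZ, SSSZ)), add(Z, Z))))))
  step 12: S(S(S(S(add(S(add(SZ, mul(SZ, SSSZ))), add(Z, Z))))))
  step 13: S(S(S(S(S(add(add(SZ, mul(SZ, SSSZ)), add(Z, Z)))))))
  step 14: S(S(S(S(S(add(S(add(Z, mul(SZ, SSSZ))), add(Z, Z)))))))
  step 15: S(S(S(S(S(S(add(add(Z, mul(SZ, SSSZ)), add(Z, Z))))))))
  step 16: S(S(S(S(S(S(add(mul(SZ, SSSZ), add(Z, Z))))))))
  step 17: S(S(S(S(S(S(add(add(SSSZ, mul(Z, SSSZ)), add(Z, Z))))))))
  step 18: S(S(S(S(S(S(add(S(add(SSZ, mul(Z, SSSZ))), add(Z, Z))))))))
  step 19: S(S(S(S(S(S(S(add(add(SSZ, mul(Z, SSSZ)), add(Z, Z)))))))))
  step 20: S(S(S(S(S(S(S(add(S(add(SZ, mul(Z, SSSZ))), add(Z, Z)))))))))
  step 21: S(S(S(S(S(S(S(S(add(add(SZ, mul(Z, SSSZ)), add(Z, Z))))))))))
  step 22: S(S(S(S(S(S(S(S(add(S(add(Z, mul(Z, SSSZ))), add(Z, Z))))))))))
  step 23: S(S(S(S(S(S(S(S(S(add(add(Z, mul(Z, SSSZ)), add(Z, Z)))))))))))
  step 24: S(S(S(S(S(S(S(S(S(add(mul(Z, SSSZ), add(Z, Z)))))))))))
  step 25: S(S(S(S(S(S(S(S(S(add(Z, add(Z, Z)))))))))))
  step 26: S(S(S(S(S(S(S(S(S(add(Z, Z))))))))))
  step 27: S^9(Z)

Answer: normal form = S^9(Z)  (in 27 steps)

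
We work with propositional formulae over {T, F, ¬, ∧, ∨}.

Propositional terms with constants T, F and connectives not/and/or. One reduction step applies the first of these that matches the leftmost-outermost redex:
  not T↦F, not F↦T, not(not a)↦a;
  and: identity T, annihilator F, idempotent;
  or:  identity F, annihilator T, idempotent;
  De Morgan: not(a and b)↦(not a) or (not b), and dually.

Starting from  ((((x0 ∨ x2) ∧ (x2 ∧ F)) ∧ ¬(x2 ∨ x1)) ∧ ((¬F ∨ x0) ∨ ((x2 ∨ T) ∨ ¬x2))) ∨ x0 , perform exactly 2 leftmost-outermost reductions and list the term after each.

  start: ((((x0 ∨ x2) ∧ (x2 ∧ F)) ∧ ¬(x2 ∨ x1)) ∧ ((¬F ∨ x0) ∨ ((x2 ∨ T) ∨ ¬x2))) ∨ x0
  →1  ((((x0 ∨ x2) ∧ F) ∧ ¬(x2 ∨ x1)) ∧ ((¬F ∨ x0) ∨ ((x2 ∨ T) ∨ ¬x2))) ∨ x0
  →2  ((F ∧ ¬(x2 ∨ x1)) ∧ ((¬F ∨ x0) ∨ ((x2 ∨ T) ∨ ¬x2))) ∨ x0

Answer: after 2 steps: ((F ∧ ¬(x2 ∨ x1)) ∧ ((¬F ∨ x0) ∨ ((x2 ∨ T) ∨ ¬x2))) ∨ x0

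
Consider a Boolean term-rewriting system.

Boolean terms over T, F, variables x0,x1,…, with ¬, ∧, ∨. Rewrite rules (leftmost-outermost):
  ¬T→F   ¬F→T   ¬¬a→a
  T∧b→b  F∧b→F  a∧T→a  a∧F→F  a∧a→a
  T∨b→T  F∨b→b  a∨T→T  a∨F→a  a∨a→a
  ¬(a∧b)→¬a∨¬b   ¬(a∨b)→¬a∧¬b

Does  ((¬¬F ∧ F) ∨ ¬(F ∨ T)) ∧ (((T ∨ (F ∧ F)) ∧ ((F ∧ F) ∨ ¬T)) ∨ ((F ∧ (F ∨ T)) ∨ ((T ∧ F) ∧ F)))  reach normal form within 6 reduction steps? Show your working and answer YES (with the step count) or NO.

Answer: NO — after 6 steps the term is F ∧ (((T ∨ (F ∧ F)) ∧ ((F ∧ F) ∨ ¬T)) ∨ ((F ∧ (F ∨ T)) ∨ ((T ∧ F) ∧ F))), not yet normal

Working:
  start: ((¬¬F ∧ F) ∨ ¬(F ∨ T)) ∧ (((T ∨ (F ∧ F)) ∧ ((F ∧ F) ∨ ¬T)) ∨ ((F ∧ (F ∨ T)) ∨ ((T ∧ F) ∧ F)))
  →1  (F ∨ ¬(F ∨ T)) ∧ (((T ∨ (F ∧ F)) ∧ ((F ∧ F) ∨ ¬T)) ∨ ((F ∧ (F ∨ T)) ∨ ((T ∧ F) ∧ F)))
  →2  ¬(F ∨ T) ∧ (((T ∨ (F ∧ F)) ∧ ((F ∧ F) ∨ ¬T)) ∨ ((F ∧ (F ∨ T)) ∨ ((T ∧ F) ∧ F)))
  →3  (¬F ∧ ¬T) ∧ (((T ∨ (F ∧ F)) ∧ ((F ∧ F) ∨ ¬T)) ∨ ((F ∧ (F ∨ T)) ∨ ((T ∧ F) ∧ F)))
  →4  (T ∧ ¬T) ∧ (((T ∨ (F ∧ F)) ∧ ((F ∧ F) ∨ ¬T)) ∨ ((F ∧ (F ∨ T)) ∨ ((T ∧ F) ∧ F)))
  →5  ¬T ∧ (((T ∨ (F ∧ F)) ∧ ((F ∧ F) ∨ ¬T)) ∨ ((F ∧ (F ∨ T)) ∨ ((T ∧ F) ∧ F)))
  →6  F ∧ (((T ∨ (F ∧ F)) ∧ ((F ∧ F) ∨ ¬T)) ∨ ((F ∧ (F ∨ T)) ∨ ((T ∧ F) ∧ F)))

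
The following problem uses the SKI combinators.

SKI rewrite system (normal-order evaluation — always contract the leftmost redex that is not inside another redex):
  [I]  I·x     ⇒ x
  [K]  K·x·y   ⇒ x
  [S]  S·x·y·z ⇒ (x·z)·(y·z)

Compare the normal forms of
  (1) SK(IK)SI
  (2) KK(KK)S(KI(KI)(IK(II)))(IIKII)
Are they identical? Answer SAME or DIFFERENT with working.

Term A:
  start: SK(IK)SI
  step 1: KS(IKS)I
  step 2: SI

Term B:
  start: KK(KK)S(KI(KI)(IK(II)))(IIKII)
  step 1: KS(KI(KI)(IK(II)))(IIKII)
  step 2: S(IIKII)
  step 3: S(IKII)
  step 4: S(KII)
  step 5: SI

Answer: SAME — A ⇓ SI, B ⇓ SI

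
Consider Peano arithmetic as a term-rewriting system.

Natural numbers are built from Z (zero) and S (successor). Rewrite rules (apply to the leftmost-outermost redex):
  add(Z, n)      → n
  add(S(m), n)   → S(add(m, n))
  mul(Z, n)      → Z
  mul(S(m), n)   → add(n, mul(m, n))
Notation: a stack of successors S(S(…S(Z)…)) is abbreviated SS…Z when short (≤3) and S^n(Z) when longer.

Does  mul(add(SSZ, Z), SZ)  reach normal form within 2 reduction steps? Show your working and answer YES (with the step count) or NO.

  start: mul(add(SSZ, Z), SZ)
  →1  mul(S(add(SZ, Z)), SZ)
  →2  add(SZ, mul(add(SZ, Z), SZ))

Answer: NO — after 2 steps the term is add(SZ, mul(add(SZ, Z), SZ)), not yet normal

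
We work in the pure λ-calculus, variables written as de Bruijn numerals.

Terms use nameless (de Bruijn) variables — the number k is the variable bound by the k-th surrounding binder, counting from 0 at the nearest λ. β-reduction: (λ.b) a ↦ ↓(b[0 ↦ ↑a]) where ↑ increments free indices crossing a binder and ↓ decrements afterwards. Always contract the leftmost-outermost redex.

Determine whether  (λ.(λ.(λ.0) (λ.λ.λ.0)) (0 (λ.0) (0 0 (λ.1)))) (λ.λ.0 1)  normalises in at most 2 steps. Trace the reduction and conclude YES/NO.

Answer: NO — after 2 steps the term is (λ.0) (λ.λ.λ.0), not yet normal

Reduction:
  start: (λ.(λ.(λ.0) (λ.λ.λ.0)) (0 (λ.0) (0 0 (λ.1)))) (λ.λ.0 1)
  →1  (λ.(λ.0) (λ.λ.λ.0)) ((λ.λ.0 1) (λ.0) ((λ.λ.0 1) (λ.λ.0 1) (λ.λ.λ.0 1)))
  →2  (λ.0) (λ.λ.λ.0)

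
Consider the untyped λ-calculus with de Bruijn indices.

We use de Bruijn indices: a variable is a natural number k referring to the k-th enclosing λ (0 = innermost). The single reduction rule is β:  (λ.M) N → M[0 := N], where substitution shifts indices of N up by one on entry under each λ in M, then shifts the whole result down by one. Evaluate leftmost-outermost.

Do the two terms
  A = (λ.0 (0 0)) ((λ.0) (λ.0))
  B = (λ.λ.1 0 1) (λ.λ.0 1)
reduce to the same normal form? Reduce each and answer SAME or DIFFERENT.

Answer: DIFFERENT — A ⇓ λ.0, B ⇓ λ.λ.0 1

Derivation:
Term A:
  start: (λ.0 (0 0)) ((λ.0) (λ.0))
  →1  (λ.0) (λ.0) ((λ.0) (λ.0) ((λ.0) (λ.0)))
  →2  (λ.0) ((λ.0) (λ.0) ((λ.0) (λ.0)))
  →3  (λ.0) (λ.0) ((λ.0) (λ.0))
  →4  (λ.0) ((λ.0) (λ.0))
  →5  (λ.0) (λ.0)
  →6  λ.0

Term B:
  start: (λ.λ.1 0 1) (λ.λ.0 1)
  →1  λ.(λ.λ.0 1) 0 (λ.λ.0 1)
  →2  λ.(λ.0 1) (λ.λ.0 1)
  →3  λ.(λ.λ.0 1) 0
  →4  λ.λ.0 1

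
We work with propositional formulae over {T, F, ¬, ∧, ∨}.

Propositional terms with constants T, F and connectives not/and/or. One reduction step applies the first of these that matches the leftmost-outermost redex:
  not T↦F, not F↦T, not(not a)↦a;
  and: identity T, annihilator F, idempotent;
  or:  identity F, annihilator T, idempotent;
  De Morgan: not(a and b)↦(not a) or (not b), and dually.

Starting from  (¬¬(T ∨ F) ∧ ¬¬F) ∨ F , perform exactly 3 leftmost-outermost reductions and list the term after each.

Answer: after 3 steps: T ∧ ¬¬F

Working:
  start: (¬¬(T ∨ F) ∧ ¬¬F) ∨ F
  step 1: ¬¬(T ∨ F) ∧ ¬¬F
  step 2: (T ∨ F) ∧ ¬¬F
  step 3: T ∧ ¬¬F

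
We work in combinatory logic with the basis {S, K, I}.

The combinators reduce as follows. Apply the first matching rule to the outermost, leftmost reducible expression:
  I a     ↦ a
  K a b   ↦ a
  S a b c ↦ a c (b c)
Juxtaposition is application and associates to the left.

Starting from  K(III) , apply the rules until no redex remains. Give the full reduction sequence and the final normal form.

  start: K(III)
  →1  K(II)
  →2  KI

Answer: normal form = KI  (in 2 steps)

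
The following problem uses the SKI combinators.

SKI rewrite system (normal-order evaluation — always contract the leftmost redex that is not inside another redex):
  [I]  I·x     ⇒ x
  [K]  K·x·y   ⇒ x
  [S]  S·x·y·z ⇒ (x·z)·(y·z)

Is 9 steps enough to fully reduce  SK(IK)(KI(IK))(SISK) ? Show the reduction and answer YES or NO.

Answer: YES — reaches normal form K(SK) in 6 ≤ 9 steps

Reduction:
  start: SK(IK)(KI(IK))(SISK)
  →1  K(KI(IK))(IK(KI(IK)))(SISK)
  →2  KI(IK)(SISK)
  →3  I(SISK)
  →4  SISK
  →5  IK(SK)
  →6  K(SK)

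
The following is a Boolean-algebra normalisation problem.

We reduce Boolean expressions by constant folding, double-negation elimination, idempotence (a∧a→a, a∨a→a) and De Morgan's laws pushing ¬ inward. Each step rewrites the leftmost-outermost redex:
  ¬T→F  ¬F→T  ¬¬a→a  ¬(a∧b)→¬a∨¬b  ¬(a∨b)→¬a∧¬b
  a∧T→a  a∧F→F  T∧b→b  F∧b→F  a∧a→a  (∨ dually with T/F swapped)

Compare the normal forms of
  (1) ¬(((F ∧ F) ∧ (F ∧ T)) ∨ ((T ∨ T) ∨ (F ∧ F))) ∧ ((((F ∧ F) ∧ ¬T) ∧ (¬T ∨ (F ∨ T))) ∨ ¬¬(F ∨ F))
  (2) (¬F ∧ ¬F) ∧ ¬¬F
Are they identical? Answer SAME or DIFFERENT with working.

Answer: SAME — A ⇓ F, B ⇓ F

Working:
Term A:
  start: ¬(((F ∧ F) ∧ (F ∧ T)) ∨ ((T ∨ T) ∨ (F ∧ F))) ∧ ((((F ∧ F) ∧ ¬T) ∧ (¬T ∨ (F ∨ T))) ∨ ¬¬(F ∨ F))
  step 1: (¬((F ∧ F) ∧ (F ∧ T)) ∧ ¬((T ∨ T) ∨ (F ∧ F))) ∧ ((((F ∧ F) ∧ ¬T) ∧ (¬T ∨ (F ∨ T))) ∨ ¬¬(F ∨ F))
  step 2: ((¬(F ∧ F) ∨ ¬(F ∧ T)) ∧ ¬((T ∨ T) ∨ (F ∧ F))) ∧ ((((F ∧ F) ∧ ¬T) ∧ (¬T ∨ (F ∨ T))) ∨ ¬¬(F ∨ F))
  step 3: (((¬F ∨ ¬F) ∨ ¬(F ∧ T)) ∧ ¬((T ∨ T) ∨ (F ∧ F))) ∧ ((((F ∧ F) ∧ ¬T) ∧ (¬T ∨ (F ∨ T))) ∨ ¬¬(F ∨ F))
  step 4: ((¬F ∨ ¬(F ∧ T)) ∧ ¬((T ∨ T) ∨ (F ∧ F))) ∧ ((((F ∧ F) ∧ ¬T) ∧ (¬T ∨ (F ∨ T))) ∨ ¬¬(F ∨ F))
  step 5: ((T ∨ ¬(F ∧ T)) ∧ ¬((T ∨ T) ∨ (F ∧ F))) ∧ ((((F ∧ F) ∧ ¬T) ∧ (¬T ∨ (F ∨ T))) ∨ ¬¬(F ∨ F))
  step 6: (T ∧ ¬((T ∨ T) ∨ (F ∧ F))) ∧ ((((F ∧ F) ∧ ¬T) ∧ (¬T ∨ (F ∨ T))) ∨ ¬¬(F ∨ F))
  step 7: ¬((T ∨ T) ∨ (F ∧ F)) ∧ ((((F ∧ F) ∧ ¬T) ∧ (¬T ∨ (F ∨ T))) ∨ ¬¬(F ∨ F))
  step 8: (¬(T ∨ T) ∧ ¬(F ∧ F)) ∧ ((((F ∧ F) ∧ ¬T) ∧ (¬T ∨ (F ∨ T))) ∨ ¬¬(F ∨ F))
  step 9: ((¬T ∧ ¬T) ∧ ¬(F ∧ F)) ∧ ((((F ∧ F) ∧ ¬T) ∧ (¬T ∨ (F ∨ T))) ∨ ¬¬(F ∨ F))
  step 10: (¬T ∧ ¬(F ∧ F)) ∧ ((((F ∧ F) ∧ ¬T) ∧ (¬T ∨ (F ∨ T))) ∨ ¬¬(F ∨ F))
  step 11: (F ∧ ¬(F ∧ F)) ∧ ((((F ∧ F) ∧ ¬T) ∧ (¬T ∨ (F ∨ T))) ∨ ¬¬(F ∨ F))
  step 12: F ∧ ((((F ∧ F) ∧ ¬T) ∧ (¬T ∨ (F ∨ T))) ∨ ¬¬(F ∨ F))
  step 13: F

Term B:
  start: (¬F ∧ ¬F) ∧ ¬¬F
  step 1: ¬F ∧ ¬¬F
  step 2: T ∧ ¬¬F
  step 3: ¬¬F
  step 4: F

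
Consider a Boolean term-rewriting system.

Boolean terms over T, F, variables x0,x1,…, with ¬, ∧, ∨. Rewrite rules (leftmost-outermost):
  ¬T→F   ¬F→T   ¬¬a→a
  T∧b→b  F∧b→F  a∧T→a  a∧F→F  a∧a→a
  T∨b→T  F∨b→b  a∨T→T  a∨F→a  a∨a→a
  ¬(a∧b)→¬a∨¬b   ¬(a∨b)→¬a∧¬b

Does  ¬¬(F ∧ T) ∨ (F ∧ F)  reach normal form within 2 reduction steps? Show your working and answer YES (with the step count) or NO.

Answer: NO — after 2 steps the term is F ∨ (F ∧ F), not yet normal

Derivation:
  start: ¬¬(F ∧ T) ∨ (F ∧ F)
  step 1: (F ∧ T) ∨ (F ∧ F)
  step 2: F ∨ (F ∧ F)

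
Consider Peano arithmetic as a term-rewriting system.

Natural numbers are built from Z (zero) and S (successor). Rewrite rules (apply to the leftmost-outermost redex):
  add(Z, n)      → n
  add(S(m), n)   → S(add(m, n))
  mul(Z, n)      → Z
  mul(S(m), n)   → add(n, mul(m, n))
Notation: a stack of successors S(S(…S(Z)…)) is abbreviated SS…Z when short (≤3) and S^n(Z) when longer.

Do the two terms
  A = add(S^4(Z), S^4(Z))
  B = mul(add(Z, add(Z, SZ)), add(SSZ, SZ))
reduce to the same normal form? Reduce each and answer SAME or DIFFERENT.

Answer: DIFFERENT — A ⇓ S^8(Z), B ⇓ SSSZ

Derivation:
Term A:
  start: add(S^4(Z), S^4(Z))
  →1  S(add(SSSZ, S^4(Z)))
  →2  S(S(add(SSZ, S^4(Z))))
  →3  S(S(S(add(SZ, S^4(Z)))))
  →4  S(S(S(S(add(Z, S^4(Z))))))
  →5  S^8(Z)

Term B:
  start: mul(add(Z, add(Z, SZ)), add(SSZ, SZ))
  →1  mul(add(Z, SZ), add(SSZ, SZ))
  →2  mul(SZ, add(SSZ, SZ))
  →3  add(add(SSZ, SZ), mul(Z, add(SSZ, SZ)))
  →4  add(S(add(SZ, SZ)), mul(Z, add(SSZ, SZ)))
  →5  S(add(add(SZ, SZ), mul(Z, add(SSZ, SZ))))
  →6  S(add(S(add(Z, SZ)), mul(Z, add(SSZ, SZ))))
  →7  S(S(add(add(Z, SZ), mul(Z, add(SSZ, SZ)))))
  →8  S(S(add(SZ, mul(Z, add(SSZ, SZ)))))
  →9  S(S(S(add(Z, mul(Z, add(SSZ, SZ))))))
  →10  S(S(S(mul(Z, add(SSZ, SZ)))))
  →11  SSSZ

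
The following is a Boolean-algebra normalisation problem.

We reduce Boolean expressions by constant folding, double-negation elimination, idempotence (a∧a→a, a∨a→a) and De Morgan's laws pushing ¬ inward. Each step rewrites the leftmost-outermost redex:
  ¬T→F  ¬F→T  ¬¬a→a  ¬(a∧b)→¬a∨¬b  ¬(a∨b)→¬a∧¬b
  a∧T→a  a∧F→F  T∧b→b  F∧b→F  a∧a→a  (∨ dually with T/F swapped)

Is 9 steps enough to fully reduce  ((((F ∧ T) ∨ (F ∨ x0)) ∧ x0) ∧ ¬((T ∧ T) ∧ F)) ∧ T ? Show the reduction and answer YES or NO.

Answer: NO — after 9 steps the term is x0 ∧ (F ∨ ¬F), not yet normal

Working:
  start: ((((F ∧ T) ∨ (F ∨ x0)) ∧ x0) ∧ ¬((T ∧ T) ∧ F)) ∧ T
  step 1: (((F ∧ T) ∨ (F ∨ x0)) ∧ x0) ∧ ¬((T ∧ T) ∧ F)
  step 2: ((F ∨ (F ∨ x0)) ∧ x0) ∧ ¬((T ∧ T) ∧ F)
  step 3: ((F ∨ x0) ∧ x0) ∧ ¬((T ∧ T) ∧ F)
  step 4: (x0 ∧ x0) ∧ ¬((T ∧ T) ∧ F)
  step 5: x0 ∧ ¬((T ∧ T) ∧ F)
  step 6: x0 ∧ (¬(T ∧ T) ∨ ¬F)
  step 7: x0 ∧ ((¬T ∨ ¬T) ∨ ¬F)
  step 8: x0 ∧ (¬T ∨ ¬F)
  step 9: x0 ∧ (F ∨ ¬F)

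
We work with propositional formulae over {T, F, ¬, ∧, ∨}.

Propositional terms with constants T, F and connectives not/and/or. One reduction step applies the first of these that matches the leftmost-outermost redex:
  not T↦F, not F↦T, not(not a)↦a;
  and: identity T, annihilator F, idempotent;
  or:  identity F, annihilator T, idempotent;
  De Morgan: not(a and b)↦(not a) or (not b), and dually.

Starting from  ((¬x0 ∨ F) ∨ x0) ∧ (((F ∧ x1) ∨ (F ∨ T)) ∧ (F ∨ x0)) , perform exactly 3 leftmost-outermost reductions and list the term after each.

Answer: after 3 steps: (¬x0 ∨ x0) ∧ ((F ∨ T) ∧ (F ∨ x0))

Working:
  start: ((¬x0 ∨ F) ∨ x0) ∧ (((F ∧ x1) ∨ (F ∨ T)) ∧ (F ∨ x0))
  →1  (¬x0 ∨ x0) ∧ (((F ∧ x1) ∨ (F ∨ T)) ∧ (F ∨ x0))
  →2  (¬x0 ∨ x0) ∧ ((F ∨ (F ∨ T)) ∧ (F ∨ x0))
  →3  (¬x0 ∨ x0) ∧ ((F ∨ T) ∧ (F ∨ x0))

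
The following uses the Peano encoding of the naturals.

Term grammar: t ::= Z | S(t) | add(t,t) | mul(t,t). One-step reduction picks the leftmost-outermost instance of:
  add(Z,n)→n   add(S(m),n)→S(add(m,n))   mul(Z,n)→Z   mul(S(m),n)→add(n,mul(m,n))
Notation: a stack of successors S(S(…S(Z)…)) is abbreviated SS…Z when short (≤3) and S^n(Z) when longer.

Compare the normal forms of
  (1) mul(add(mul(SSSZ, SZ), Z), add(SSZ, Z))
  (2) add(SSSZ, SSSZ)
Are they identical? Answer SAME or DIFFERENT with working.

Answer: SAME — A ⇓ S^6(Z), B ⇓ S^6(Z)

Derivation:
Term A:
  start: mul(add(mul(SSSZ, SZ), Z), add(SSZ, Z))
  →1  mul(add(add(SZ, mul(SSZ, SZ)), Z), add(SSZ, Z))
  →2  mul(add(S(add(Z, mul(SSZ, SZ))), Z), add(SSZ, Z))
  →3  mul(S(add(add(Z, mul(SSZ, SZ)), Z)), add(SSZ, Z))
  →4  add(add(SSZ, Z), mul(add(add(Z, mul(SSZ, SZ)), Z), add(SSZ, Z)))
  →5  add(S(add(SZ, Z)), mul(add(add(Z, mul(SSZ, SZ)), Z), add(SSZ, Z)))
  →6  S(add(add(SZ, Z), mul(add(add(Z, mul(SSZ, SZ)), Z), add(SSZ, Z))))
  →7  S(add(S(add(Z, Z)), mul(add(add(Z, mul(SSZ, SZ)), Z), add(SSZ, Z))))
  →8  S(S(add(add(Z, Z), mul(add(add(Z, mul(SSZ, SZ)), Z), add(SSZ, Z)))))
  →9  S(S(add(Z, mul(add(add(Z, mul(SSZ, SZ)), Z), add(SSZ, Z)))))
  →10  S(S(mul(add(add(Z, mul(SSZ, SZ)), Z), add(SSZ, Z))))
  →11  S(S(mul(add(mul(SSZ, SZ), Z), add(SSZ, Z))))
  →12  S(S(mul(add(add(SZ, mul(SZ, SZ)), Z), add(SSZ, Z))))
  →13  S(S(mul(add(S(add(Z, mul(SZ, SZ))), Z), add(SSZ, Z))))
  →14  S(S(mul(S(add(add(Z, mul(SZ, SZ)), Z)), add(SSZ, Z))))
  →15  S(S(add(add(SSZ, Z), mul(add(add(Z, mul(SZ, SZ)), Z), add(SSZ, Z)))))
  →16  S(S(add(S(add(SZ, Z)), mul(add(add(Z, mul(SZ, SZ)), Z), add(SSZ, Z)))))
  →17  S(S(S(add(add(SZ, Z), mul(add(add(Z, mul(SZ, SZ)), Z), add(SSZ, Z))))))
  →18  S(S(S(add(S(add(Z, Z)), mul(add(add(Z, mul(SZ, SZ)), Z), add(SSZ, Z))))))
  →19  S(S(S(S(add(add(Z, Z), mul(add(add(Z, mul(SZ, SZ)), Z), add(SSZ, Z)))))))
  →20  S(S(S(S(add(Z, mul(add(add(Z, mul(SZ, SZ)), Z), add(SSZ, Z)))))))
  →21  S(S(S(S(mul(add(add(Z, mul(SZ, SZ)), Z), add(SSZ, Z))))))
  →22  S(S(S(S(mul(add(mul(SZ, SZ), Z), add(SSZ, Z))))))
  →23  S(S(S(S(mul(add(add(SZ, mul(Z, SZ)), Z), add(SSZ, Z))))))
  →24  S(S(S(S(mul(add(S(add(Z, mul(Z, SZ))), Z), add(SSZ, Z))))))
  →25  S(S(S(S(mul(S(add(add(Z, mul(Z, SZ)), Z)), add(SSZ, Z))))))
  →26  S(S(S(S(add(add(SSZ, Z), mul(add(add(Z, mul(Z, SZ)), Z), add(SSZ, Z)))))))
  →27  S(S(S(S(add(S(add(SZ, Z)), mul(add(add(Z, mul(Z, SZ)), Z), add(SSZ, Z)))))))
  →28  S(S(S(S(S(add(add(SZ, Z), mul(add(add(Z, mul(Z, SZ)), Z), add(SSZ, Z))))))))
  →29  S(S(S(S(S(add(S(add(Z, Z)), mul(add(add(Z, mul(Z, SZ)), Z), add(SSZ, Z))))))))
  →30  S(S(S(S(S(S(add(add(Z, Z), mul(add(add(Z, mul(Z, SZ)), Z), add(SSZ, Z)))))))))
  →31  S(S(S(S(S(S(add(Z, mul(add(add(Z, mul(Z, SZ)), Z), add(SSZ, Z)))))))))
  →32  S(S(S(S(S(S(mul(add(add(Z, mul(Z, SZ)), Z), add(SSZ, Z))))))))
  →33  S(S(S(S(S(S(mul(add(mul(Z, SZ), Z), add(SSZ, Z))))))))
  →34  S(S(S(S(S(S(mul(add(Z, Z), add(SSZ, Z))))))))
  →35  S(S(S(S(S(S(mul(Z, add(SSZ, Z))))))))
  →36  S^6(Z)

Term B:
  start: add(SSSZ, SSSZ)
  →1  S(add(SSZ, SSSZ))
  →2  S(S(add(SZ, SSSZ)))
  →3  S(S(S(add(Z, SSSZ))))
  →4  S^6(Z)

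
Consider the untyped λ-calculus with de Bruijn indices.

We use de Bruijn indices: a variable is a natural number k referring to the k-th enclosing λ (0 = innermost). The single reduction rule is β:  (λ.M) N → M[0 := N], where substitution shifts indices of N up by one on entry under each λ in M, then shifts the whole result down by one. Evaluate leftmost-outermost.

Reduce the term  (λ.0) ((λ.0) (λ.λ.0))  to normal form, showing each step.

Answer: normal form = λ.λ.0  (in 2 steps)

Reduction:
  start: (λ.0) ((λ.0) (λ.λ.0))
  step 1: (λ.0) (λ.λ.0)
  step 2: λ.λ.0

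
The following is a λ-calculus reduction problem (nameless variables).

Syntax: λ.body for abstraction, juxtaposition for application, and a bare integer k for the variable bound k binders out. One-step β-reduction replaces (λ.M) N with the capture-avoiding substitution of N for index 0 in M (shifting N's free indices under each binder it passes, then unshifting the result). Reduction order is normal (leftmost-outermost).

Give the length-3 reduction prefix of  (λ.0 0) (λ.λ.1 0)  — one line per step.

  start: (λ.0 0) (λ.λ.1 0)
  [1] (λ.λ.1 0) (λ.λ.1 0)
  [2] λ.(λ.λ.1 0) 0
  [3] λ.λ.1 0

Answer: after 3 steps: λ.λ.1 0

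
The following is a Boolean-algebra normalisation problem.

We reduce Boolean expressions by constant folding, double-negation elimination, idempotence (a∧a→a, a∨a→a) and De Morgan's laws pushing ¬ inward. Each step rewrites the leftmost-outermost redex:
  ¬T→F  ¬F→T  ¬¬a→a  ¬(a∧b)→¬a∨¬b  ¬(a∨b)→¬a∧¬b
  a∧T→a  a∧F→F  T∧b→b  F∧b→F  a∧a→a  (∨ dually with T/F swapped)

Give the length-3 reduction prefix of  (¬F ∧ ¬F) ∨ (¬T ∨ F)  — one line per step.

Answer: after 3 steps: T

Derivation:
  start: (¬F ∧ ¬F) ∨ (¬T ∨ F)
  step 1: ¬F ∨ (¬T ∨ F)
  step 2: T ∨ (¬T ∨ F)
  step 3: T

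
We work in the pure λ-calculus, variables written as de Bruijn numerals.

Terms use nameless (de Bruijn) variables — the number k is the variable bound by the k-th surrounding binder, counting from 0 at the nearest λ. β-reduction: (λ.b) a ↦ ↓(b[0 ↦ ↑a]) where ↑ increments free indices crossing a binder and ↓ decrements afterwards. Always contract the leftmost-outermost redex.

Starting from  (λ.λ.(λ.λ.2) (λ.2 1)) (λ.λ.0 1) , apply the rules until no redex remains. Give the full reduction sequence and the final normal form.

  start: (λ.λ.(λ.λ.2) (λ.2 1)) (λ.λ.0 1)
  [1] λ.(λ.λ.2) (λ.(λ.λ.0 1) 1)
  [2] λ.λ.1

Answer: normal form = λ.λ.1  (in 2 steps)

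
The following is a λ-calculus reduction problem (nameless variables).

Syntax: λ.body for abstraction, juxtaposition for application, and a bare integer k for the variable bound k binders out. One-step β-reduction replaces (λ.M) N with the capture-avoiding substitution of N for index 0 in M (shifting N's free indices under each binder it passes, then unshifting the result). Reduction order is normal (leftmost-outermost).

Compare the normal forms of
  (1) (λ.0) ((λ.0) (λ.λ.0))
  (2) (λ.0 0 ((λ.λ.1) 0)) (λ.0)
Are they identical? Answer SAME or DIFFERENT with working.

Answer: SAME — A ⇓ λ.λ.0, B ⇓ λ.λ.0

Working:
Term A:
  start: (λ.0) ((λ.0) (λ.λ.0))
  [1] (λ.0) (λ.λ.0)
  [2] λ.λ.0

Term B:
  start: (λ.0 0 ((λ.λ.1) 0)) (λ.0)
  [1] (λ.0) (λ.0) ((λ.λ.1) (λ.0))
  [2] (λ.0) ((λ.λ.1) (λ.0))
  [3] (λ.λ.1) (λ.0)
  [4] λ.λ.0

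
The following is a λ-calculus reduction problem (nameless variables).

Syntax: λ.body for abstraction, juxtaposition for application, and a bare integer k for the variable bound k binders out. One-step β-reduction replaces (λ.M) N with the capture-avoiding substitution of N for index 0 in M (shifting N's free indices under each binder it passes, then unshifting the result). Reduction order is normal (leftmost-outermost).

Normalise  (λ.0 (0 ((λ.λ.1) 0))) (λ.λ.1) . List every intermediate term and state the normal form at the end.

Answer: normal form = λ.λ.λ.λ.λ.1  (in 4 steps)

Derivation:
  start: (λ.0 (0 ((λ.λ.1) 0))) (λ.λ.1)
  step 1: (λ.λ.1) ((λ.λ.1) ((λ.λ.1) (λ.λ.1)))
  step 2: λ.(λ.λ.1) ((λ.λ.1) (λ.λ.1))
  step 3: λ.λ.(λ.λ.1) (λ.λ.1)
  step 4: λ.λ.λ.λ.λ.1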